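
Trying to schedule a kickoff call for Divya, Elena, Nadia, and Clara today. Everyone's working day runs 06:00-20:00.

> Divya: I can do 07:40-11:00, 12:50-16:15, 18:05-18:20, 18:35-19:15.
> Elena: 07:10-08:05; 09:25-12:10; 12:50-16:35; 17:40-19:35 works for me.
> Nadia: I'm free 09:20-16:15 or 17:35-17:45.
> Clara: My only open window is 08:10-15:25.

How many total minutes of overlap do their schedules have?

Divya ∩ Elena: 07:40-08:05, 09:25-11:00, 12:50-16:15, 18:05-18:20, 18:35-19:15.
Divya ∩ Elena ∩ Nadia: 09:25-11:00, 12:50-16:15.
Divya ∩ Elena ∩ Nadia ∩ Clara: 09:25-11:00, 12:50-15:25.
Those are the intersection windows.
Summing the common windows: 95 + 155 = 250 minutes.

250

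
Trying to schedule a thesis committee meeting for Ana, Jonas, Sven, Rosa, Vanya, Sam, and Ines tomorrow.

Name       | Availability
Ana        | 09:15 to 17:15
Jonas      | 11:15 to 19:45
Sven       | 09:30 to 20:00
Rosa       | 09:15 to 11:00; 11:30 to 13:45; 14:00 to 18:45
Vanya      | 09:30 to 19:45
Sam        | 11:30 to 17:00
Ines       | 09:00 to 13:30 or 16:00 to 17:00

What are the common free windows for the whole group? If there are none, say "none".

Ana ∩ Jonas: 11:15-17:15.
Ana ∩ Jonas ∩ Sven: 11:15-17:15.
Ana ∩ Jonas ∩ Sven ∩ Rosa: 11:30-13:45, 14:00-17:15.
Ana ∩ Jonas ∩ Sven ∩ Rosa ∩ Vanya: 11:30-13:45, 14:00-17:15.
Ana ∩ Jonas ∩ Sven ∩ Rosa ∩ Vanya ∩ Sam: 11:30-13:45, 14:00-17:00.
Ana ∩ Jonas ∩ Sven ∩ Rosa ∩ Vanya ∩ Sam ∩ Ines: 11:30-13:30, 16:00-17:00.

11:30-13:30, 16:00-17:00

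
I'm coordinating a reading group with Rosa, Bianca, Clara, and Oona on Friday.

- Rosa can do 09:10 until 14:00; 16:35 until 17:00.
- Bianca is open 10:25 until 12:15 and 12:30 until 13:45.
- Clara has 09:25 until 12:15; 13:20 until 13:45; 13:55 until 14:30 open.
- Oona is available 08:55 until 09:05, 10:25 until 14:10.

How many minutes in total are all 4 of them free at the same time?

135

Rosa ∩ Bianca: 10:25-12:15, 12:30-13:45.
Rosa ∩ Bianca ∩ Clara: 10:25-12:15, 13:20-13:45.
Rosa ∩ Bianca ∩ Clara ∩ Oona: 10:25-12:15, 13:20-13:45.
Summing the common windows: 110 + 25 = 135 minutes.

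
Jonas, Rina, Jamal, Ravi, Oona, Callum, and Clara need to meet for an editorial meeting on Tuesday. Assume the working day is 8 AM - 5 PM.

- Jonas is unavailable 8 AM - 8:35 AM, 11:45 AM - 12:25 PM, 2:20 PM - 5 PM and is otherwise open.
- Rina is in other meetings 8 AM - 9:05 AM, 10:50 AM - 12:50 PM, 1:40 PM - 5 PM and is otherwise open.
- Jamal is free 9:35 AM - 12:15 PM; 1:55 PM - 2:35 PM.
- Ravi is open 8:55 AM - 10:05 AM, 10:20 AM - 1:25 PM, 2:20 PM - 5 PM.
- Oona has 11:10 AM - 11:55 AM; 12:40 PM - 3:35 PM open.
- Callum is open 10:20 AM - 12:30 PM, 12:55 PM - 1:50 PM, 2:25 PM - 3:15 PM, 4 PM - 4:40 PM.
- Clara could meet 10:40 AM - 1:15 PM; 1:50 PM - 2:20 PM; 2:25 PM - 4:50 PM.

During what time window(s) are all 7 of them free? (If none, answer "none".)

none

Jonas free: 08:35-11:45, 12:25-14:20 (invert busy blocks within the working day).
Rina free: 09:05-10:50, 12:50-13:40 (invert busy blocks within the working day).
Jamal free: 09:35-12:15, 13:55-14:35.
Ravi free: 08:55-10:05, 10:20-13:25, 14:20-17:00.
Oona free: 11:10-11:55, 12:40-15:35.
Callum free: 10:20-12:30, 12:55-13:50, 14:25-15:15, 16:00-16:40.
Clara free: 10:40-13:15, 13:50-14:20, 14:25-16:50.
Jonas ∩ Rina: 09:05-10:50, 12:50-13:40.
Jonas ∩ Rina ∩ Jamal: 09:35-10:50.
Jonas ∩ Rina ∩ Jamal ∩ Ravi: 09:35-10:05, 10:20-10:50.
Jonas ∩ Rina ∩ Jamal ∩ Ravi ∩ Oona: ∅.
Jonas ∩ Rina ∩ Jamal ∩ Ravi ∩ Oona ∩ Callum: ∅.
Jonas ∩ Rina ∩ Jamal ∩ Ravi ∩ Oona ∩ Callum ∩ Clara: ∅.
There is no time when everyone is free.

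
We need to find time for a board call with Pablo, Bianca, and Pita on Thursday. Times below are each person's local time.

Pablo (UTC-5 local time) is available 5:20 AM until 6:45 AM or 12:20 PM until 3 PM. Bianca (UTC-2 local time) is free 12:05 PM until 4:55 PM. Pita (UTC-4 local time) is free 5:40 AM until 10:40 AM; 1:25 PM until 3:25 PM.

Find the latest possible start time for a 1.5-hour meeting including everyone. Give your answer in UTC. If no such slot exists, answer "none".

17:25

Pablo in UTC: 10:20-11:45, 17:20-20:00 (add 5h to convert from UTC-5).
Bianca in UTC: 14:05-18:55 (add 2h to convert from UTC-2).
Pita in UTC: 09:40-14:40, 17:25-19:25 (add 4h to convert from UTC-4).
Pablo ∩ Bianca: 17:20-18:55.
Pablo ∩ Bianca ∩ Pita: 17:25-18:55.
The last common window of at least 90 minutes is 17:25-18:55; a 90-minute meeting can start as late as 17:25 and still end by 18:55.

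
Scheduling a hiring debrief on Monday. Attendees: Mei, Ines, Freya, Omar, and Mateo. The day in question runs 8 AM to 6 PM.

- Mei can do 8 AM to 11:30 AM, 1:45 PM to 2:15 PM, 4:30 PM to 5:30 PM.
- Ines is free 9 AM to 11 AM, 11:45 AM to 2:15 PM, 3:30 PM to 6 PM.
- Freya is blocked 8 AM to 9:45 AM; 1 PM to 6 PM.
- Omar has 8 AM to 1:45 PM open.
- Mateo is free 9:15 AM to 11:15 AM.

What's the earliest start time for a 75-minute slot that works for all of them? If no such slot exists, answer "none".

09:45

Mei free: 08:00-11:30, 13:45-14:15, 16:30-17:30.
Ines free: 09:00-11:00, 11:45-14:15, 15:30-18:00.
Freya free: 09:45-13:00 (invert busy blocks within the working day).
Omar free: 08:00-13:45.
Mateo free: 09:15-11:15.
Mei ∩ Ines: 09:00-11:00, 13:45-14:15, 16:30-17:30.
Mei ∩ Ines ∩ Freya: 09:45-11:00.
Mei ∩ Ines ∩ Freya ∩ Omar: 09:45-11:00.
Mei ∩ Ines ∩ Freya ∩ Omar ∩ Mateo: 09:45-11:00.
So the common availability across everyone is 09:45-11:00.
The first common window of at least 75 minutes is 09:45-11:00, so the earliest start is 09:45.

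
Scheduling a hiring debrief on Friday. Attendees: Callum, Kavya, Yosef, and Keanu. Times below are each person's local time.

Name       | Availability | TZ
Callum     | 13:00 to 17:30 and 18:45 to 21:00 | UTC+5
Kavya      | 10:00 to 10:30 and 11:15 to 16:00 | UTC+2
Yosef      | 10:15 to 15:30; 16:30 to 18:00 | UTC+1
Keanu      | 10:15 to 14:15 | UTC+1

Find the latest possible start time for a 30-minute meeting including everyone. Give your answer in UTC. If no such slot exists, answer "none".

Callum in UTC: 08:00-12:30, 13:45-16:00 (subtract 5h to convert from UTC+5).
Kavya in UTC: 08:00-08:30, 09:15-14:00 (subtract 2h to convert from UTC+2).
Yosef in UTC: 09:15-14:30, 15:30-17:00 (subtract 1h to convert from UTC+1).
Keanu in UTC: 09:15-13:15 (subtract 1h to convert from UTC+1).
Callum ∩ Kavya: 08:00-08:30, 09:15-12:30, 13:45-14:00.
Callum ∩ Kavya ∩ Yosef: 09:15-12:30, 13:45-14:00.
Callum ∩ Kavya ∩ Yosef ∩ Keanu: 09:15-12:30.
The last common window of at least 30 minutes is 09:15-12:30; a 30-minute meeting can start as late as 12:00 and still end by 12:30.

12:00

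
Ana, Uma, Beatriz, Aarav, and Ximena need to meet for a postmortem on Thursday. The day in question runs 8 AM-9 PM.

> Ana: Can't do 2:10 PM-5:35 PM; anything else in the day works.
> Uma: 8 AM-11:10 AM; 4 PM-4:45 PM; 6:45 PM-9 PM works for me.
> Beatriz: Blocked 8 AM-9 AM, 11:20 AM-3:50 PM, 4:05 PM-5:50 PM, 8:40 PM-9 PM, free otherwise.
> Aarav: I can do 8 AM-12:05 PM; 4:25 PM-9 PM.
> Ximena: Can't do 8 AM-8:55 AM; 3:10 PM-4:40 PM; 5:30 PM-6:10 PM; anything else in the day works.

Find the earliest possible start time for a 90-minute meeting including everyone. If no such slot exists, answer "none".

09:00

Ana free: 08:00-14:10, 17:35-21:00 (invert busy blocks within the working day).
Uma free: 08:00-11:10, 16:00-16:45, 18:45-21:00.
Beatriz free: 09:00-11:20, 15:50-16:05, 17:50-20:40 (invert busy blocks within the working day).
Aarav free: 08:00-12:05, 16:25-21:00.
Ximena free: 08:55-15:10, 16:40-17:30, 18:10-21:00 (invert busy blocks within the working day).
Ana ∩ Uma: 08:00-11:10, 18:45-21:00.
Ana ∩ Uma ∩ Beatriz: 09:00-11:10, 18:45-20:40.
Ana ∩ Uma ∩ Beatriz ∩ Aarav: 09:00-11:10, 18:45-20:40.
Ana ∩ Uma ∩ Beatriz ∩ Aarav ∩ Ximena: 09:00-11:10, 18:45-20:40.
Those are the intersection windows.
The first common window of at least 90 minutes is 09:00-11:10, so the earliest start is 09:00.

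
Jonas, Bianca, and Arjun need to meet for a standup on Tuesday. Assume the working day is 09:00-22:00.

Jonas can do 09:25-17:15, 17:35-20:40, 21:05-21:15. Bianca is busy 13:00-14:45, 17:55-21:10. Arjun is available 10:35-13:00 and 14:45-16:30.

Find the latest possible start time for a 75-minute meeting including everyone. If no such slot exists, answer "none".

15:15

Jonas free: 09:25-17:15, 17:35-20:40, 21:05-21:15.
Bianca free: 09:00-13:00, 14:45-17:55, 21:10-22:00 (invert busy blocks within the working day).
Arjun free: 10:35-13:00, 14:45-16:30.
Jonas ∩ Bianca: 09:25-13:00, 14:45-17:15, 17:35-17:55, 21:10-21:15.
Jonas ∩ Bianca ∩ Arjun: 10:35-13:00, 14:45-16:30.
So the common availability across everyone is 10:35-13:00, 14:45-16:30.
The last common window of at least 75 minutes is 14:45-16:30; a 75-minute meeting can start as late as 15:15 and still end by 16:30.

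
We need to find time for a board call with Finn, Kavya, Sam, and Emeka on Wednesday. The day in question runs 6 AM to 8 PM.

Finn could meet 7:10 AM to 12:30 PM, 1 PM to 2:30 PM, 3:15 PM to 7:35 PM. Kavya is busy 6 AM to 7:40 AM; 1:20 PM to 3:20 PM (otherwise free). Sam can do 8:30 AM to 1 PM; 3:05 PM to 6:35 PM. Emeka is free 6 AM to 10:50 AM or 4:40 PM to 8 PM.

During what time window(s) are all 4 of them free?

08:30-10:50, 16:40-18:35

Finn free: 07:10-12:30, 13:00-14:30, 15:15-19:35.
Kavya free: 07:40-13:20, 15:20-20:00 (invert busy blocks within the working day).
Sam free: 08:30-13:00, 15:05-18:35.
Emeka free: 06:00-10:50, 16:40-20:00.
Finn ∩ Kavya: 07:40-12:30, 13:00-13:20, 15:20-19:35.
Finn ∩ Kavya ∩ Sam: 08:30-12:30, 15:20-18:35.
Finn ∩ Kavya ∩ Sam ∩ Emeka: 08:30-10:50, 16:40-18:35.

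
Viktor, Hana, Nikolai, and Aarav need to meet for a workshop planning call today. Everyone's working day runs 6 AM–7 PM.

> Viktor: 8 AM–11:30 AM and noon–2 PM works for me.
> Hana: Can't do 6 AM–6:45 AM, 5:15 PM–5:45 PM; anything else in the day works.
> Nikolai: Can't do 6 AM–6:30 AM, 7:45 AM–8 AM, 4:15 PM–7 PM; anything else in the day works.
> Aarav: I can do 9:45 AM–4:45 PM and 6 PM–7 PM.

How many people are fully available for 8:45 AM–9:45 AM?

Viktor free: 08:00-11:30, 12:00-14:00.
Hana free: 06:45-17:15, 17:45-19:00 (invert busy blocks within the working day).
Nikolai free: 06:30-07:45, 08:00-16:15 (invert busy blocks within the working day).
Aarav free: 09:45-16:45, 18:00-19:00.
Viktor, Hana, and Nikolai can make the full 08:45-09:45 slot — that's 3.

3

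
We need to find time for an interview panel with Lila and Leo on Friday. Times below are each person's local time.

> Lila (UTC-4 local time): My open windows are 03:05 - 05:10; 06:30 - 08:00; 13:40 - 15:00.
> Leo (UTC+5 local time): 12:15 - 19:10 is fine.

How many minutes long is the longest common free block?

115

Lila in UTC: 07:05-09:10, 10:30-12:00, 17:40-19:00 (add 4h to convert from UTC-4).
Leo in UTC: 07:15-14:10 (subtract 5h to convert from UTC+5).
Lila ∩ Leo: 07:15-09:10, 10:30-12:00.
So the common availability across everyone is 07:15-09:10, 10:30-12:00.
The longest is 07:15-09:10 at 115 minutes.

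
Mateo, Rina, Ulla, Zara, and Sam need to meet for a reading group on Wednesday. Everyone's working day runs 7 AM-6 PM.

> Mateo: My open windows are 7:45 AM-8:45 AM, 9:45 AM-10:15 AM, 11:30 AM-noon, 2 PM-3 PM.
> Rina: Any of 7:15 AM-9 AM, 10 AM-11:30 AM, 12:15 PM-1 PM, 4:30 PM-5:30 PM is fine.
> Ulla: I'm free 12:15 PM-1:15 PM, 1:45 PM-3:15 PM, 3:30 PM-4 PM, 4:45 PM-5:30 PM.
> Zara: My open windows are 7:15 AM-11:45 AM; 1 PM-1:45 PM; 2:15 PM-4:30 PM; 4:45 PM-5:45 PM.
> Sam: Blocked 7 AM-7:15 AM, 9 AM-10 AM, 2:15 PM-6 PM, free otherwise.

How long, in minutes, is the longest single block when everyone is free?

0

Mateo free: 07:45-08:45, 09:45-10:15, 11:30-12:00, 14:00-15:00.
Rina free: 07:15-09:00, 10:00-11:30, 12:15-13:00, 16:30-17:30.
Ulla free: 12:15-13:15, 13:45-15:15, 15:30-16:00, 16:45-17:30.
Zara free: 07:15-11:45, 13:00-13:45, 14:15-16:30, 16:45-17:45.
Sam free: 07:15-09:00, 10:00-14:15 (invert busy blocks within the working day).
Mateo ∩ Rina: 07:45-08:45, 10:00-10:15.
Mateo ∩ Rina ∩ Ulla: ∅.
Mateo ∩ Rina ∩ Ulla ∩ Zara: ∅.
Mateo ∩ Rina ∩ Ulla ∩ Zara ∩ Sam: ∅.
There is no time when everyone is free.
No common window exists, so the longest block is 0 minutes.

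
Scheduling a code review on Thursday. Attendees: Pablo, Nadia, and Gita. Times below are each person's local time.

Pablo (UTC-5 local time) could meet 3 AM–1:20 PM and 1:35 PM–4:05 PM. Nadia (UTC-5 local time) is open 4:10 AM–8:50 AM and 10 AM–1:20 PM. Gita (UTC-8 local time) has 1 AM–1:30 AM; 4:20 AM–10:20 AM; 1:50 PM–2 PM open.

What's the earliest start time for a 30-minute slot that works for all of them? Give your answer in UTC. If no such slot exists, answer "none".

Pablo in UTC: 08:00-18:20, 18:35-21:05 (add 5h to convert from UTC-5).
Nadia in UTC: 09:10-13:50, 15:00-18:20 (add 5h to convert from UTC-5).
Gita in UTC: 09:00-09:30, 12:20-18:20, 21:50-22:00 (add 8h to convert from UTC-8).
Pablo ∩ Nadia: 09:10-13:50, 15:00-18:20.
Pablo ∩ Nadia ∩ Gita: 09:10-09:30, 12:20-13:50, 15:00-18:20.
The first common window of at least 30 minutes is 12:20-13:50, so the earliest start is 12:20.

12:20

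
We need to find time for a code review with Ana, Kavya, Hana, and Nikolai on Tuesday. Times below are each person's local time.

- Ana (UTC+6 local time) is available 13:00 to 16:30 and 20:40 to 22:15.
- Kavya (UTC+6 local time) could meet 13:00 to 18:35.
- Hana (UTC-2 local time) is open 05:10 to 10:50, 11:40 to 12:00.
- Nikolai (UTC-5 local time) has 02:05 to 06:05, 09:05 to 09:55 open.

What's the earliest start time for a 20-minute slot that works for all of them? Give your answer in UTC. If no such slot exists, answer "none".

07:10

Ana in UTC: 07:00-10:30, 14:40-16:15 (subtract 6h to convert from UTC+6).
Kavya in UTC: 07:00-12:35 (subtract 6h to convert from UTC+6).
Hana in UTC: 07:10-12:50, 13:40-14:00 (add 2h to convert from UTC-2).
Nikolai in UTC: 07:05-11:05, 14:05-14:55 (add 5h to convert from UTC-5).
Ana ∩ Kavya: 07:00-10:30.
Ana ∩ Kavya ∩ Hana: 07:10-10:30.
Ana ∩ Kavya ∩ Hana ∩ Nikolai: 07:10-10:30.
The first common window of at least 20 minutes is 07:10-10:30, so the earliest start is 07:10.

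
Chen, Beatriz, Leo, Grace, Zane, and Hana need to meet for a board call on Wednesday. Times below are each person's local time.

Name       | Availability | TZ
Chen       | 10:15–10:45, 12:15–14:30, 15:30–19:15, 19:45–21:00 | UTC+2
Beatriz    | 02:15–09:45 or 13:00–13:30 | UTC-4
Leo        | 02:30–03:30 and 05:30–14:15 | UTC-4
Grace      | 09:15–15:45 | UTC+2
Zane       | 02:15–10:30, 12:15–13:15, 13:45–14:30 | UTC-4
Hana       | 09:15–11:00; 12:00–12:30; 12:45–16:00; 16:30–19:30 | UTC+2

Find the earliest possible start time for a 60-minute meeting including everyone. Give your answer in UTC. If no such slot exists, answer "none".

Chen in UTC: 08:15-08:45, 10:15-12:30, 13:30-17:15, 17:45-19:00 (subtract 2h to convert from UTC+2).
Beatriz in UTC: 06:15-13:45, 17:00-17:30 (add 4h to convert from UTC-4).
Leo in UTC: 06:30-07:30, 09:30-18:15 (add 4h to convert from UTC-4).
Grace in UTC: 07:15-13:45 (subtract 2h to convert from UTC+2).
Zane in UTC: 06:15-14:30, 16:15-17:15, 17:45-18:30 (add 4h to convert from UTC-4).
Hana in UTC: 07:15-09:00, 10:00-10:30, 10:45-14:00, 14:30-17:30 (subtract 2h to convert from UTC+2).
Chen ∩ Beatriz: 08:15-08:45, 10:15-12:30, 13:30-13:45, 17:00-17:15.
Chen ∩ Beatriz ∩ Leo: 10:15-12:30, 13:30-13:45, 17:00-17:15.
Chen ∩ Beatriz ∩ Leo ∩ Grace: 10:15-12:30, 13:30-13:45.
Chen ∩ Beatriz ∩ Leo ∩ Grace ∩ Zane: 10:15-12:30, 13:30-13:45.
Chen ∩ Beatriz ∩ Leo ∩ Grace ∩ Zane ∩ Hana: 10:15-10:30, 10:45-12:30, 13:30-13:45.
So the common availability across everyone is 10:15-10:30, 10:45-12:30, 13:30-13:45.
The first common window of at least 60 minutes is 10:45-12:30, so the earliest start is 10:45.

10:45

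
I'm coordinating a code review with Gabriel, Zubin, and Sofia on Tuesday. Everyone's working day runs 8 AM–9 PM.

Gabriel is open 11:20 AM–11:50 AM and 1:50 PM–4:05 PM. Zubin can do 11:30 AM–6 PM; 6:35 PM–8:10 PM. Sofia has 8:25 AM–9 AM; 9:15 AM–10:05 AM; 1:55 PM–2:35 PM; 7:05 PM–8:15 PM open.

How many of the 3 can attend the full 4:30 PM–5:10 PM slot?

Zubin can make the full 16:30-17:10 slot — that's 1.

1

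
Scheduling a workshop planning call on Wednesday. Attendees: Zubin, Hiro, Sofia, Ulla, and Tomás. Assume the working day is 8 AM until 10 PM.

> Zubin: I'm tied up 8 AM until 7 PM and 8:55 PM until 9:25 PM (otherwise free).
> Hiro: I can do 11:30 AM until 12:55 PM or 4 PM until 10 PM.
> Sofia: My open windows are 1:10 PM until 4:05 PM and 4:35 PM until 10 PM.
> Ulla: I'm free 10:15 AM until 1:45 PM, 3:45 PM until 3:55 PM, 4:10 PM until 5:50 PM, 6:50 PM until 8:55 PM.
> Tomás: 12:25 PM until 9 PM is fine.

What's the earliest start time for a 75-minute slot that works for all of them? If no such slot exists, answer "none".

19:00

Zubin free: 19:00-20:55, 21:25-22:00 (invert busy blocks within the working day).
Hiro free: 11:30-12:55, 16:00-22:00.
Sofia free: 13:10-16:05, 16:35-22:00.
Ulla free: 10:15-13:45, 15:45-15:55, 16:10-17:50, 18:50-20:55.
Tomás free: 12:25-21:00.
Zubin ∩ Hiro: 19:00-20:55, 21:25-22:00.
Zubin ∩ Hiro ∩ Sofia: 19:00-20:55, 21:25-22:00.
Zubin ∩ Hiro ∩ Sofia ∩ Ulla: 19:00-20:55.
Zubin ∩ Hiro ∩ Sofia ∩ Ulla ∩ Tomás: 19:00-20:55.
The first common window of at least 75 minutes is 19:00-20:55, so the earliest start is 19:00.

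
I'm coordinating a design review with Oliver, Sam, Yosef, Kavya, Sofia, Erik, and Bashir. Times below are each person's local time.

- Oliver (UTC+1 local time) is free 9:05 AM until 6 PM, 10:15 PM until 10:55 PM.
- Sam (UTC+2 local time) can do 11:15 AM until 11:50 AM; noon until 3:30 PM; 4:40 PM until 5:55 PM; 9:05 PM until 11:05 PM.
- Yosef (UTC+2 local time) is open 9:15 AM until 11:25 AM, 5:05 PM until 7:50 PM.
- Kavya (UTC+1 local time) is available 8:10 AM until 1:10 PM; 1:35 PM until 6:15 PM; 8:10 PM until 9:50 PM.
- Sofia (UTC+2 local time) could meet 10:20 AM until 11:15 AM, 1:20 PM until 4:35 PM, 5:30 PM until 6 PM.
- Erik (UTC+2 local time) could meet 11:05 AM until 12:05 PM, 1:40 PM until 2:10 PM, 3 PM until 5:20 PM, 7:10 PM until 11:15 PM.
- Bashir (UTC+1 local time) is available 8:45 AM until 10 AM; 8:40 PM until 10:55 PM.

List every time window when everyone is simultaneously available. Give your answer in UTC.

none

Oliver in UTC: 08:05-17:00, 21:15-21:55 (subtract 1h to convert from UTC+1).
Sam in UTC: 09:15-09:50, 10:00-13:30, 14:40-15:55, 19:05-21:05 (subtract 2h to convert from UTC+2).
Yosef in UTC: 07:15-09:25, 15:05-17:50 (subtract 2h to convert from UTC+2).
Kavya in UTC: 07:10-12:10, 12:35-17:15, 19:10-20:50 (subtract 1h to convert from UTC+1).
Sofia in UTC: 08:20-09:15, 11:20-14:35, 15:30-16:00 (subtract 2h to convert from UTC+2).
Erik in UTC: 09:05-10:05, 11:40-12:10, 13:00-15:20, 17:10-21:15 (subtract 2h to convert from UTC+2).
Bashir in UTC: 07:45-09:00, 19:40-21:55 (subtract 1h to convert from UTC+1).
Oliver ∩ Sam: 09:15-09:50, 10:00-13:30, 14:40-15:55.
Oliver ∩ Sam ∩ Yosef: 09:15-09:25, 15:05-15:55.
Oliver ∩ Sam ∩ Yosef ∩ Kavya: 09:15-09:25, 15:05-15:55.
Oliver ∩ Sam ∩ Yosef ∩ Kavya ∩ Sofia: 15:30-15:55.
Oliver ∩ Sam ∩ Yosef ∩ Kavya ∩ Sofia ∩ Erik: ∅.
Oliver ∩ Sam ∩ Yosef ∩ Kavya ∩ Sofia ∩ Erik ∩ Bashir: ∅.
There is no time when everyone is free.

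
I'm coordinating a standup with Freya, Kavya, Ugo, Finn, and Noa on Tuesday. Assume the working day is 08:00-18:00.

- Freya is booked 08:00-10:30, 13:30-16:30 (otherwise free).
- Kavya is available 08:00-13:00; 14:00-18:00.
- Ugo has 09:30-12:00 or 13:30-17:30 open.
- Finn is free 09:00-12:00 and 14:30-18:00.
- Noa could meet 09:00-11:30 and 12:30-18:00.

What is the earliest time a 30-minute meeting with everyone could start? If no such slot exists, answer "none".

10:30

Freya free: 10:30-13:30, 16:30-18:00 (invert busy blocks within the working day).
Kavya free: 08:00-13:00, 14:00-18:00.
Ugo free: 09:30-12:00, 13:30-17:30.
Finn free: 09:00-12:00, 14:30-18:00.
Noa free: 09:00-11:30, 12:30-18:00.
Freya ∩ Kavya: 10:30-13:00, 16:30-18:00.
Freya ∩ Kavya ∩ Ugo: 10:30-12:00, 16:30-17:30.
Freya ∩ Kavya ∩ Ugo ∩ Finn: 10:30-12:00, 16:30-17:30.
Freya ∩ Kavya ∩ Ugo ∩ Finn ∩ Noa: 10:30-11:30, 16:30-17:30.
The first common window of at least 30 minutes is 10:30-11:30, so the earliest start is 10:30.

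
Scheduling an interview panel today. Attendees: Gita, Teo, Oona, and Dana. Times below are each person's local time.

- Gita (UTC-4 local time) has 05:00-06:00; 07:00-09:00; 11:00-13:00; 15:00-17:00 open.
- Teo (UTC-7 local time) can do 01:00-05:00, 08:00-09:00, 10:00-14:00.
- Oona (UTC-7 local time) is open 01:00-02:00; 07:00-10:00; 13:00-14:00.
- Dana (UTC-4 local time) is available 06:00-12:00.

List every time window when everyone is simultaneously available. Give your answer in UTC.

Gita in UTC: 09:00-10:00, 11:00-13:00, 15:00-17:00, 19:00-21:00 (add 4h to convert from UTC-4).
Teo in UTC: 08:00-12:00, 15:00-16:00, 17:00-21:00 (add 7h to convert from UTC-7).
Oona in UTC: 08:00-09:00, 14:00-17:00, 20:00-21:00 (add 7h to convert from UTC-7).
Dana in UTC: 10:00-16:00 (add 4h to convert from UTC-4).
Gita ∩ Teo: 09:00-10:00, 11:00-12:00, 15:00-16:00, 19:00-21:00.
Gita ∩ Teo ∩ Oona: 15:00-16:00, 20:00-21:00.
Gita ∩ Teo ∩ Oona ∩ Dana: 15:00-16:00.
Those are the intersection windows.

15:00-16:00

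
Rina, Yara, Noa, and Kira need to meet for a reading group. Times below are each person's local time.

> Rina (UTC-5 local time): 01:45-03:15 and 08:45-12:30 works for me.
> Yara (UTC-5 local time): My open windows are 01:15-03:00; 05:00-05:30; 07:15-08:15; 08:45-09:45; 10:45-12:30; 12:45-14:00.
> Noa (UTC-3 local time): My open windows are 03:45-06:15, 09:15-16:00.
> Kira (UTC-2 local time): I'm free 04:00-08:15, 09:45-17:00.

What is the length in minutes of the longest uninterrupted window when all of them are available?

105

Rina in UTC: 06:45-08:15, 13:45-17:30 (add 5h to convert from UTC-5).
Yara in UTC: 06:15-08:00, 10:00-10:30, 12:15-13:15, 13:45-14:45, 15:45-17:30, 17:45-19:00 (add 5h to convert from UTC-5).
Noa in UTC: 06:45-09:15, 12:15-19:00 (add 3h to convert from UTC-3).
Kira in UTC: 06:00-10:15, 11:45-19:00 (add 2h to convert from UTC-2).
Rina ∩ Yara: 06:45-08:00, 13:45-14:45, 15:45-17:30.
Rina ∩ Yara ∩ Noa: 06:45-08:00, 13:45-14:45, 15:45-17:30.
Rina ∩ Yara ∩ Noa ∩ Kira: 06:45-08:00, 13:45-14:45, 15:45-17:30.
Those are the intersection windows.
The longest is 15:45-17:30 at 105 minutes.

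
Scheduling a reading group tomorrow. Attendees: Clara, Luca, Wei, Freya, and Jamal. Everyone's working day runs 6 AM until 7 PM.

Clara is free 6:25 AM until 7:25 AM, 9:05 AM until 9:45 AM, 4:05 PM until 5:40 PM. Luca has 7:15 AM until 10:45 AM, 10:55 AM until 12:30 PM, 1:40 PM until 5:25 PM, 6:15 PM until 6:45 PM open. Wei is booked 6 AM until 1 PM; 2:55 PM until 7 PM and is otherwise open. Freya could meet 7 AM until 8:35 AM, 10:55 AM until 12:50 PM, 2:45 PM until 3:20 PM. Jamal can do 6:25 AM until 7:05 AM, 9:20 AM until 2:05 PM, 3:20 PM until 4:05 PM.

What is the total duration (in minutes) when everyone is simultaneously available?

Clara free: 06:25-07:25, 09:05-09:45, 16:05-17:40.
Luca free: 07:15-10:45, 10:55-12:30, 13:40-17:25, 18:15-18:45.
Wei free: 13:00-14:55 (invert busy blocks within the working day).
Freya free: 07:00-08:35, 10:55-12:50, 14:45-15:20.
Jamal free: 06:25-07:05, 09:20-14:05, 15:20-16:05.
Clara ∩ Luca: 07:15-07:25, 09:05-09:45, 16:05-17:25.
Clara ∩ Luca ∩ Wei: ∅.
Clara ∩ Luca ∩ Wei ∩ Freya: ∅.
Clara ∩ Luca ∩ Wei ∩ Freya ∩ Jamal: ∅.
There is no time when everyone is free.
There is no common window, so the total is 0 minutes.

0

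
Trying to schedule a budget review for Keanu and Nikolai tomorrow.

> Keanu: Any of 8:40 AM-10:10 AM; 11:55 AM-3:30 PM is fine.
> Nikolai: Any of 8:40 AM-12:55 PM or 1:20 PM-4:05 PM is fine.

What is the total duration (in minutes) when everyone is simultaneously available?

Keanu ∩ Nikolai: 08:40-10:10, 11:55-12:55, 13:20-15:30.
Those are the intersection windows.
Summing the common windows: 90 + 60 + 130 = 280 minutes.

280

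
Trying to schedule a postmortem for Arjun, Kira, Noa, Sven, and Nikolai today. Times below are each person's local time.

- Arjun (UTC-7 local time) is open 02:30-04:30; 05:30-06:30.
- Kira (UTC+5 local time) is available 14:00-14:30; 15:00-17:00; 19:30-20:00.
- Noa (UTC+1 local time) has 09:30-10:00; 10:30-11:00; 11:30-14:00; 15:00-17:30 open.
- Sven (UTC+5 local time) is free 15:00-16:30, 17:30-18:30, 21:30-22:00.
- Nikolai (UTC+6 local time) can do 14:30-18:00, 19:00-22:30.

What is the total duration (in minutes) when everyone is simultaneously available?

60

Arjun in UTC: 09:30-11:30, 12:30-13:30 (add 7h to convert from UTC-7).
Kira in UTC: 09:00-09:30, 10:00-12:00, 14:30-15:00 (subtract 5h to convert from UTC+5).
Noa in UTC: 08:30-09:00, 09:30-10:00, 10:30-13:00, 14:00-16:30 (subtract 1h to convert from UTC+1).
Sven in UTC: 10:00-11:30, 12:30-13:30, 16:30-17:00 (subtract 5h to convert from UTC+5).
Nikolai in UTC: 08:30-12:00, 13:00-16:30 (subtract 6h to convert from UTC+6).
Arjun ∩ Kira: 10:00-11:30.
Arjun ∩ Kira ∩ Noa: 10:30-11:30.
Arjun ∩ Kira ∩ Noa ∩ Sven: 10:30-11:30.
Arjun ∩ Kira ∩ Noa ∩ Sven ∩ Nikolai: 10:30-11:30.
So the common availability across everyone is 10:30-11:30.
That's a single block of 60 minutes.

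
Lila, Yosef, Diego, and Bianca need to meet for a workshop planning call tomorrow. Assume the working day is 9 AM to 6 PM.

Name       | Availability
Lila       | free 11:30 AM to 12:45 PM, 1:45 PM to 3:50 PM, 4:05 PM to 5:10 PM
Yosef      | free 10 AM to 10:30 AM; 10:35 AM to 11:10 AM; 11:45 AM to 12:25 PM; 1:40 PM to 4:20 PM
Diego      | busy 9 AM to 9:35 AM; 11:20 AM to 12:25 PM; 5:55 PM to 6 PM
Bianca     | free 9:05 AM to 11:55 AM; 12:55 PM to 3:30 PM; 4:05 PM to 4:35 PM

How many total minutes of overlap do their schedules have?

Lila free: 11:30-12:45, 13:45-15:50, 16:05-17:10.
Yosef free: 10:00-10:30, 10:35-11:10, 11:45-12:25, 13:40-16:20.
Diego free: 09:35-11:20, 12:25-17:55 (invert busy blocks within the working day).
Bianca free: 09:05-11:55, 12:55-15:30, 16:05-16:35.
Lila ∩ Yosef: 11:45-12:25, 13:45-15:50, 16:05-16:20.
Lila ∩ Yosef ∩ Diego: 13:45-15:50, 16:05-16:20.
Lila ∩ Yosef ∩ Diego ∩ Bianca: 13:45-15:30, 16:05-16:20.
Those are the intersection windows.
Summing the common windows: 105 + 15 = 120 minutes.

120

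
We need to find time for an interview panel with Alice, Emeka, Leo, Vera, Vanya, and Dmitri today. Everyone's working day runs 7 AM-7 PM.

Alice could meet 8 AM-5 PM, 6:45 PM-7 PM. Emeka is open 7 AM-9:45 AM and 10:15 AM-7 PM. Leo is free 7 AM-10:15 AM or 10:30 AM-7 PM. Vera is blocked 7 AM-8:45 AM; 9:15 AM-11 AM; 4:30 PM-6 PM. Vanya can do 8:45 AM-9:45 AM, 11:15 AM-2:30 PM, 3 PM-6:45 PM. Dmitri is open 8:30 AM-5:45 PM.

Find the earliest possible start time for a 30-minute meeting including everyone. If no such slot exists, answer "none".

08:45

Alice free: 08:00-17:00, 18:45-19:00.
Emeka free: 07:00-09:45, 10:15-19:00.
Leo free: 07:00-10:15, 10:30-19:00.
Vera free: 08:45-09:15, 11:00-16:30, 18:00-19:00 (invert busy blocks within the working day).
Vanya free: 08:45-09:45, 11:15-14:30, 15:00-18:45.
Dmitri free: 08:30-17:45.
Alice ∩ Emeka: 08:00-09:45, 10:15-17:00, 18:45-19:00.
Alice ∩ Emeka ∩ Leo: 08:00-09:45, 10:30-17:00, 18:45-19:00.
Alice ∩ Emeka ∩ Leo ∩ Vera: 08:45-09:15, 11:00-16:30, 18:45-19:00.
Alice ∩ Emeka ∩ Leo ∩ Vera ∩ Vanya: 08:45-09:15, 11:15-14:30, 15:00-16:30.
Alice ∩ Emeka ∩ Leo ∩ Vera ∩ Vanya ∩ Dmitri: 08:45-09:15, 11:15-14:30, 15:00-16:30.
So the common availability across everyone is 08:45-09:15, 11:15-14:30, 15:00-16:30.
The first common window of at least 30 minutes is 08:45-09:15, so the earliest start is 08:45.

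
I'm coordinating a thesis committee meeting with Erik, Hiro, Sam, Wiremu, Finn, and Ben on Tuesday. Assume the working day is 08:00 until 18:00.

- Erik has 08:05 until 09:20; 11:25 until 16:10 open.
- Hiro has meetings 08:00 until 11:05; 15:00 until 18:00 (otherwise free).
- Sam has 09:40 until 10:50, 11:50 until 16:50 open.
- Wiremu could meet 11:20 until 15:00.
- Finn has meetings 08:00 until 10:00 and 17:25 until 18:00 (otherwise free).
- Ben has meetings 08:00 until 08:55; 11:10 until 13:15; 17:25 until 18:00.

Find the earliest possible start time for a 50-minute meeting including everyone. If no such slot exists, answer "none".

13:15

Erik free: 08:05-09:20, 11:25-16:10.
Hiro free: 11:05-15:00 (invert busy blocks within the working day).
Sam free: 09:40-10:50, 11:50-16:50.
Wiremu free: 11:20-15:00.
Finn free: 10:00-17:25 (invert busy blocks within the working day).
Ben free: 08:55-11:10, 13:15-17:25 (invert busy blocks within the working day).
Erik ∩ Hiro: 11:25-15:00.
Erik ∩ Hiro ∩ Sam: 11:50-15:00.
Erik ∩ Hiro ∩ Sam ∩ Wiremu: 11:50-15:00.
Erik ∩ Hiro ∩ Sam ∩ Wiremu ∩ Finn: 11:50-15:00.
Erik ∩ Hiro ∩ Sam ∩ Wiremu ∩ Finn ∩ Ben: 13:15-15:00.
Those are the intersection windows.
The first common window of at least 50 minutes is 13:15-15:00, so the earliest start is 13:15.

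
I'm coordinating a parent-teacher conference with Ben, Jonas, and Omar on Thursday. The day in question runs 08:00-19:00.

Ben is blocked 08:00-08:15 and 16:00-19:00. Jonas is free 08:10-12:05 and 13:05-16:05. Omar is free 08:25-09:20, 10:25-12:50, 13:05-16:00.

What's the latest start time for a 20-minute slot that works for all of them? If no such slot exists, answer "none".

Ben free: 08:15-16:00 (invert busy blocks within the working day).
Jonas free: 08:10-12:05, 13:05-16:05.
Omar free: 08:25-09:20, 10:25-12:50, 13:05-16:00.
Ben ∩ Jonas: 08:15-12:05, 13:05-16:00.
Ben ∩ Jonas ∩ Omar: 08:25-09:20, 10:25-12:05, 13:05-16:00.
The last common window of at least 20 minutes is 13:05-16:00; a 20-minute meeting can start as late as 15:40 and still end by 16:00.

15:40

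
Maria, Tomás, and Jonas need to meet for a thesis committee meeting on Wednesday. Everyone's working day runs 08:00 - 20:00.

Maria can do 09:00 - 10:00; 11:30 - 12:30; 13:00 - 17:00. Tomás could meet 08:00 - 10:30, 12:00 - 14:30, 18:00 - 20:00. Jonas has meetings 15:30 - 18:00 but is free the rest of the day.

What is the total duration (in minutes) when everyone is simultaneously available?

Maria free: 09:00-10:00, 11:30-12:30, 13:00-17:00.
Tomás free: 08:00-10:30, 12:00-14:30, 18:00-20:00.
Jonas free: 08:00-15:30, 18:00-20:00 (invert busy blocks within the working day).
Maria ∩ Tomás: 09:00-10:00, 12:00-12:30, 13:00-14:30.
Maria ∩ Tomás ∩ Jonas: 09:00-10:00, 12:00-12:30, 13:00-14:30.
Summing the common windows: 60 + 30 + 90 = 180 minutes.

180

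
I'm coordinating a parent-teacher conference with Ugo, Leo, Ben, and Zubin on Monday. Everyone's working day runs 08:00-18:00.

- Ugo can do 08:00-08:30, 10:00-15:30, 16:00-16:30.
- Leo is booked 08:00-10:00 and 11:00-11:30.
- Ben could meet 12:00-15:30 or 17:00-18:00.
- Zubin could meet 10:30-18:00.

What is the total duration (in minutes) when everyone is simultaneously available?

210

Ugo free: 08:00-08:30, 10:00-15:30, 16:00-16:30.
Leo free: 10:00-11:00, 11:30-18:00 (invert busy blocks within the working day).
Ben free: 12:00-15:30, 17:00-18:00.
Zubin free: 10:30-18:00.
Ugo ∩ Leo: 10:00-11:00, 11:30-15:30, 16:00-16:30.
Ugo ∩ Leo ∩ Ben: 12:00-15:30.
Ugo ∩ Leo ∩ Ben ∩ Zubin: 12:00-15:30.
That's a single block of 210 minutes.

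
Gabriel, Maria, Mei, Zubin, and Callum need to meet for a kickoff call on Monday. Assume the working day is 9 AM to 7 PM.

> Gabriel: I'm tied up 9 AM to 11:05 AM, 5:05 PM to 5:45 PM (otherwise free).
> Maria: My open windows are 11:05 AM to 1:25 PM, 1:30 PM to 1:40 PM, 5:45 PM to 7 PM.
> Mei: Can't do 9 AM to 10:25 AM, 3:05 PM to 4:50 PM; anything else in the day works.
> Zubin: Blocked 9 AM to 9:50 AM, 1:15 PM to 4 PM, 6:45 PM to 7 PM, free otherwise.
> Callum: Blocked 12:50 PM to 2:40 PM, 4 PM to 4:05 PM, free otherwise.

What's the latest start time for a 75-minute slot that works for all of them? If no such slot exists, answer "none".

11:35

Gabriel free: 11:05-17:05, 17:45-19:00 (invert busy blocks within the working day).
Maria free: 11:05-13:25, 13:30-13:40, 17:45-19:00.
Mei free: 10:25-15:05, 16:50-19:00 (invert busy blocks within the working day).
Zubin free: 09:50-13:15, 16:00-18:45 (invert busy blocks within the working day).
Callum free: 09:00-12:50, 14:40-16:00, 16:05-19:00 (invert busy blocks within the working day).
Gabriel ∩ Maria: 11:05-13:25, 13:30-13:40, 17:45-19:00.
Gabriel ∩ Maria ∩ Mei: 11:05-13:25, 13:30-13:40, 17:45-19:00.
Gabriel ∩ Maria ∩ Mei ∩ Zubin: 11:05-13:15, 17:45-18:45.
Gabriel ∩ Maria ∩ Mei ∩ Zubin ∩ Callum: 11:05-12:50, 17:45-18:45.
The last common window of at least 75 minutes is 11:05-12:50; a 75-minute meeting can start as late as 11:35 and still end by 12:50.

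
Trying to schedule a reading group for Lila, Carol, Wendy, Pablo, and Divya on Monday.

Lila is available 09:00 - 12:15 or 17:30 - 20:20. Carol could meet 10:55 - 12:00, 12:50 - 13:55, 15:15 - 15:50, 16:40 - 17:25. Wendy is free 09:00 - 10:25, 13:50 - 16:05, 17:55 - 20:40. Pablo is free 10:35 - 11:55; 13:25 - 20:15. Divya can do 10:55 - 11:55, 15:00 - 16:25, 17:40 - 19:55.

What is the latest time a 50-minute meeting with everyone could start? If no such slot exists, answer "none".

none

Lila ∩ Carol: 10:55-12:00.
Lila ∩ Carol ∩ Wendy: ∅.
Lila ∩ Carol ∩ Wendy ∩ Pablo: ∅.
Lila ∩ Carol ∩ Wendy ∩ Pablo ∩ Divya: ∅.
There is no time when everyone is free.
No common window is at least 50 minutes long.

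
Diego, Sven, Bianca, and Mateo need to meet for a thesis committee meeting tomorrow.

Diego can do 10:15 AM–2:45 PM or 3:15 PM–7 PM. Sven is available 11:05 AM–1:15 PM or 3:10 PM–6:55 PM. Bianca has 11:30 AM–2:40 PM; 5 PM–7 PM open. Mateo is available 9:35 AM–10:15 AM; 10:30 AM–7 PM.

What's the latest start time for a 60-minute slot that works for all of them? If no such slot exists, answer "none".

17:55

Diego ∩ Sven: 11:05-13:15, 15:15-18:55.
Diego ∩ Sven ∩ Bianca: 11:30-13:15, 17:00-18:55.
Diego ∩ Sven ∩ Bianca ∩ Mateo: 11:30-13:15, 17:00-18:55.
So the common availability across everyone is 11:30-13:15, 17:00-18:55.
The last common window of at least 60 minutes is 17:00-18:55; a 60-minute meeting can start as late as 17:55 and still end by 18:55.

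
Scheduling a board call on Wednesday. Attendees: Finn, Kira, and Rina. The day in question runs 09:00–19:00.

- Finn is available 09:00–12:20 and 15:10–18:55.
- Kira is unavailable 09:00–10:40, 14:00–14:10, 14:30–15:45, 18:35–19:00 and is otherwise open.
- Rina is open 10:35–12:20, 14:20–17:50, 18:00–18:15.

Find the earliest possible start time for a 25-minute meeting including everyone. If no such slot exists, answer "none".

Finn free: 09:00-12:20, 15:10-18:55.
Kira free: 10:40-14:00, 14:10-14:30, 15:45-18:35 (invert busy blocks within the working day).
Rina free: 10:35-12:20, 14:20-17:50, 18:00-18:15.
Finn ∩ Kira: 10:40-12:20, 15:45-18:35.
Finn ∩ Kira ∩ Rina: 10:40-12:20, 15:45-17:50, 18:00-18:15.
The first common window of at least 25 minutes is 10:40-12:20, so the earliest start is 10:40.

10:40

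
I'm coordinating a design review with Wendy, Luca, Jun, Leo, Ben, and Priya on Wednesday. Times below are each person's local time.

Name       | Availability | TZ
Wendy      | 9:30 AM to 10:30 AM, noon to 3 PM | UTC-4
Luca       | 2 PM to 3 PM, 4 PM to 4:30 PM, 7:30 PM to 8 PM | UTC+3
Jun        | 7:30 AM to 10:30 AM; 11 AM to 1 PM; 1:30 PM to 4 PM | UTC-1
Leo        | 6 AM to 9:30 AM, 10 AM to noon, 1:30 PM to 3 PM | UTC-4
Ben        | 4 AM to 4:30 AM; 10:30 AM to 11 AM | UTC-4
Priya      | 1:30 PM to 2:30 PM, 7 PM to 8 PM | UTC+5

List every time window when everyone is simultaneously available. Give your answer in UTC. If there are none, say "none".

none

Wendy in UTC: 13:30-14:30, 16:00-19:00 (add 4h to convert from UTC-4).
Luca in UTC: 11:00-12:00, 13:00-13:30, 16:30-17:00 (subtract 3h to convert from UTC+3).
Jun in UTC: 08:30-11:30, 12:00-14:00, 14:30-17:00 (add 1h to convert from UTC-1).
Leo in UTC: 10:00-13:30, 14:00-16:00, 17:30-19:00 (add 4h to convert from UTC-4).
Ben in UTC: 08:00-08:30, 14:30-15:00 (add 4h to convert from UTC-4).
Priya in UTC: 08:30-09:30, 14:00-15:00 (subtract 5h to convert from UTC+5).
Wendy ∩ Luca: 16:30-17:00.
Wendy ∩ Luca ∩ Jun: 16:30-17:00.
Wendy ∩ Luca ∩ Jun ∩ Leo: ∅.
Wendy ∩ Luca ∩ Jun ∩ Leo ∩ Ben: ∅.
Wendy ∩ Luca ∩ Jun ∩ Leo ∩ Ben ∩ Priya: ∅.
There is no time when everyone is free.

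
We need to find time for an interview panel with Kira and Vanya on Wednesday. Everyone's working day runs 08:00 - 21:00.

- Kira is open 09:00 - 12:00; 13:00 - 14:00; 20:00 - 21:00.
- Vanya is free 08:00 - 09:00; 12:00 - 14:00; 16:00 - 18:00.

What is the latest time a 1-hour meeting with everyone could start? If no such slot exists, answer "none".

Kira ∩ Vanya: 13:00-14:00.
The last common window of at least 60 minutes is 13:00-14:00; a 60-minute meeting can start as late as 13:00 and still end by 14:00.

13:00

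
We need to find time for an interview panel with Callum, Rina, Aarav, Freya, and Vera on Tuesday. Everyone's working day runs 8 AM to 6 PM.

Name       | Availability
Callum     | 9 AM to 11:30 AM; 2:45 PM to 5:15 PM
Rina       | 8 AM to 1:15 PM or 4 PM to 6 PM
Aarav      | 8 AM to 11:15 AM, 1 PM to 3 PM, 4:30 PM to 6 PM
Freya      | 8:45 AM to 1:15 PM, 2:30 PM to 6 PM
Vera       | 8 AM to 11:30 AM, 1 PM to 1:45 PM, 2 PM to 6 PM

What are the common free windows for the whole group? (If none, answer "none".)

09:00-11:15, 16:30-17:15

Callum ∩ Rina: 09:00-11:30, 16:00-17:15.
Callum ∩ Rina ∩ Aarav: 09:00-11:15, 16:30-17:15.
Callum ∩ Rina ∩ Aarav ∩ Freya: 09:00-11:15, 16:30-17:15.
Callum ∩ Rina ∩ Aarav ∩ Freya ∩ Vera: 09:00-11:15, 16:30-17:15.
Those are the intersection windows.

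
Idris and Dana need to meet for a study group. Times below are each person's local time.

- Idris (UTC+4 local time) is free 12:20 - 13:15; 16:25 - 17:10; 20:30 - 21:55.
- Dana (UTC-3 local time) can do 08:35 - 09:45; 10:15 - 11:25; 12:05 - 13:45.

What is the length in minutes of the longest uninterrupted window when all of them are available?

20

Idris in UTC: 08:20-09:15, 12:25-13:10, 16:30-17:55 (subtract 4h to convert from UTC+4).
Dana in UTC: 11:35-12:45, 13:15-14:25, 15:05-16:45 (add 3h to convert from UTC-3).
Idris ∩ Dana: 12:25-12:45, 16:30-16:45.
Those are the intersection windows.
The longest is 12:25-12:45 at 20 minutes.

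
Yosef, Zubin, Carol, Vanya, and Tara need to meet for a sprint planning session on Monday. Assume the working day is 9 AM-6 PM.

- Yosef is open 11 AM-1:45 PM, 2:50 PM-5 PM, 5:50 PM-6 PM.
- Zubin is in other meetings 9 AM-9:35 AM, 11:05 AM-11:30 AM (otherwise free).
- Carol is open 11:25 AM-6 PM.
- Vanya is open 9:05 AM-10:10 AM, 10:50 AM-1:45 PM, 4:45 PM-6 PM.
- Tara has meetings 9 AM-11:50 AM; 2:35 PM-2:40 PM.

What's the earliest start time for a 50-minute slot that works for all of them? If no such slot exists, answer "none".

11:50

Yosef free: 11:00-13:45, 14:50-17:00, 17:50-18:00.
Zubin free: 09:35-11:05, 11:30-18:00 (invert busy blocks within the working day).
Carol free: 11:25-18:00.
Vanya free: 09:05-10:10, 10:50-13:45, 16:45-18:00.
Tara free: 11:50-14:35, 14:40-18:00 (invert busy blocks within the working day).
Yosef ∩ Zubin: 11:00-11:05, 11:30-13:45, 14:50-17:00, 17:50-18:00.
Yosef ∩ Zubin ∩ Carol: 11:30-13:45, 14:50-17:00, 17:50-18:00.
Yosef ∩ Zubin ∩ Carol ∩ Vanya: 11:30-13:45, 16:45-17:00, 17:50-18:00.
Yosef ∩ Zubin ∩ Carol ∩ Vanya ∩ Tara: 11:50-13:45, 16:45-17:00, 17:50-18:00.
So the common availability across everyone is 11:50-13:45, 16:45-17:00, 17:50-18:00.
The first common window of at least 50 minutes is 11:50-13:45, so the earliest start is 11:50.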